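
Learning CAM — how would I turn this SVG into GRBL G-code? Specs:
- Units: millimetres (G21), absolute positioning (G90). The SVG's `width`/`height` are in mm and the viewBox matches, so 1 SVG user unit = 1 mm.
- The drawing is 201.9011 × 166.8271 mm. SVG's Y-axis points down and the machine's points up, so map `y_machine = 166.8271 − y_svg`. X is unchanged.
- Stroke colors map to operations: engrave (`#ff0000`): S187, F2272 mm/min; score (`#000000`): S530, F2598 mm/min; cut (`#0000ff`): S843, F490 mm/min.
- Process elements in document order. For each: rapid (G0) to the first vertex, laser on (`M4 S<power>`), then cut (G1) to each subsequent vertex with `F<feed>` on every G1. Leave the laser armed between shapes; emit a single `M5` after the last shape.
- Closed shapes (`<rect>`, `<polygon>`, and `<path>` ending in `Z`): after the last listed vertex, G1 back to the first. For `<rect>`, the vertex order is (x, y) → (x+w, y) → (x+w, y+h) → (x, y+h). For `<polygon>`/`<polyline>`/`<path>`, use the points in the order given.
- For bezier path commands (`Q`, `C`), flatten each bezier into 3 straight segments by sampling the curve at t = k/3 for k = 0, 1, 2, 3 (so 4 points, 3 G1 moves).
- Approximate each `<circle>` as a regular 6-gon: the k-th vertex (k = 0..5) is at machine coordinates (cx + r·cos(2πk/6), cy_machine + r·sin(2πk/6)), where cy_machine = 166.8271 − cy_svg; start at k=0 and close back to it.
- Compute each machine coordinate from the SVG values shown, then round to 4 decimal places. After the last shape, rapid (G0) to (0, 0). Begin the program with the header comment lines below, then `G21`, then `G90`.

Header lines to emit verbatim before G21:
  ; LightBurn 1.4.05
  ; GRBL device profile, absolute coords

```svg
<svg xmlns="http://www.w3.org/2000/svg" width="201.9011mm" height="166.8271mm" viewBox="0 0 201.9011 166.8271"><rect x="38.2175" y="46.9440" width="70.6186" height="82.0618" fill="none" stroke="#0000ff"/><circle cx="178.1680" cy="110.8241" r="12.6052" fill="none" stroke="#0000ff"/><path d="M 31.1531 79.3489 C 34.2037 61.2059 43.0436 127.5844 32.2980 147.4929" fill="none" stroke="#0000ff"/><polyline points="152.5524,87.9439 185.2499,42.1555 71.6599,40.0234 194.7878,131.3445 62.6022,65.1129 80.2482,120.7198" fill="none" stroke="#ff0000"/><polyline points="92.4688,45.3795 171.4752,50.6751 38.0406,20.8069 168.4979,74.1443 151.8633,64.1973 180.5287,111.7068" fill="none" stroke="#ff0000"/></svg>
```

1 u = 1 mm; y_m = 166.8271 − y.

[1] `<rect>` rectangle, #0000ff→cut S843 F490: (38.2175,119.8831) → (108.8361,119.8831) → (108.8361,37.8213) → (38.2175,37.8213) → (38.2175,119.8831) (closed)

[2] `<circle>` circle, #0000ff→cut S843 F490: (190.7732,56.0030) → (184.4706,66.9194) → (171.8654,66.9194) → (165.5628,56.0030) → (171.8654,45.0866) → (184.4706,45.0866) → (190.7732,56.0030) (closed)

[3] `<path>` cubic bezier, #0000ff→cut S843 F490: (31.1531,87.4782) → (35.1937,82.2989) → (37.4549,49.8812) → (32.2980,19.3342)

[4] `<polyline>` open polyline, #ff0000→engrave S187 F2272: (152.5524,78.8832) → (185.2499,124.6716) → (71.6599,126.8037) → (194.7878,35.4826) → (62.6022,101.7142) → (80.2482,46.1073)

[5] `<polyline>` open polyline, #ff0000→engrave S187 F2272: (92.4688,121.4476) → (171.4752,116.1520) → (38.0406,146.0202) → (168.4979,92.6828) → (151.8633,102.6298) → (180.5287,55.1203)

; LightBurn 1.4.05
; GRBL device profile, absolute coords
G21
G90
G0 X38.2175 Y119.8831
M4 S843
G1 X108.8361 Y119.8831 F490
G1 X108.8361 Y37.8213 F490
G1 X38.2175 Y37.8213 F490
G1 X38.2175 Y119.8831 F490
G0 X190.7732 Y56.0030
M4 S843
G1 X184.4706 Y66.9194 F490
G1 X171.8654 Y66.9194 F490
G1 X165.5628 Y56.0030 F490
G1 X171.8654 Y45.0866 F490
G1 X184.4706 Y45.0866 F490
G1 X190.7732 Y56.0030 F490
G0 X31.1531 Y87.4782
M4 S843
G1 X35.1937 Y82.2989 F490
G1 X37.4549 Y49.8812 F490
G1 X32.2980 Y19.3342 F490
G0 X152.5524 Y78.8832
M4 S187
G1 X185.2499 Y124.6716 F2272
G1 X71.6599 Y126.8037 F2272
G1 X194.7878 Y35.4826 F2272
G1 X62.6022 Y101.7142 F2272
G1 X80.2482 Y46.1073 F2272
G0 X92.4688 Y121.4476
M4 S187
G1 X171.4752 Y116.1520 F2272
G1 X38.0406 Y146.0202 F2272
G1 X168.4979 Y92.6828 F2272
G1 X151.8633 Y102.6298 F2272
G1 X180.5287 Y55.1203 F2272
M5
G0 X0.0000 Y0.0000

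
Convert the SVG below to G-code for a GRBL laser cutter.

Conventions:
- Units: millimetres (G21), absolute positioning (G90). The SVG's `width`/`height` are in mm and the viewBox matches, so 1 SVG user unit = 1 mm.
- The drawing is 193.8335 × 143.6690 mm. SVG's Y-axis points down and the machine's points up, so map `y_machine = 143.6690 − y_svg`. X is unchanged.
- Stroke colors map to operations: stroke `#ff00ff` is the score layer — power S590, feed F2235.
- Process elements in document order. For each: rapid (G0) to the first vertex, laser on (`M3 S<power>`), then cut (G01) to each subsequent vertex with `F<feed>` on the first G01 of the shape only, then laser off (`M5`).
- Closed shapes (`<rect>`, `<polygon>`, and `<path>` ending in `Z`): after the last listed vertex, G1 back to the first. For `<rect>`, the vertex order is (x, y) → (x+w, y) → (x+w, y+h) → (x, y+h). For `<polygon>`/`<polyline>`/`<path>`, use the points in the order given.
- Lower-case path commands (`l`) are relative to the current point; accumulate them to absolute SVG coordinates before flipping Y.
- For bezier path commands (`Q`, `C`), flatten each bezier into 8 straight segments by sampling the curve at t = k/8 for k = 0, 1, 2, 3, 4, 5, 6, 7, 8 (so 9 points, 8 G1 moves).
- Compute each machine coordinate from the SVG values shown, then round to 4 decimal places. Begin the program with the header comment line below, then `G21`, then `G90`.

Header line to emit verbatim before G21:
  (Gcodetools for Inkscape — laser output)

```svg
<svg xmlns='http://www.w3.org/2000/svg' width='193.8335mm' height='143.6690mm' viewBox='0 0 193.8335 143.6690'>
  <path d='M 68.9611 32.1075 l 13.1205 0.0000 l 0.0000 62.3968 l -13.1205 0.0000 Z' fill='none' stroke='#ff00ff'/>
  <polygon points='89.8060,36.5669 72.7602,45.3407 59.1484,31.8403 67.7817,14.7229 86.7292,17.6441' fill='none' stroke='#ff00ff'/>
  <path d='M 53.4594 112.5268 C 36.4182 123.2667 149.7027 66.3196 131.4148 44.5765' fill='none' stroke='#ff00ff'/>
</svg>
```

Since the viewBox matches the mm dimensions, user units are millimetres directly. The only transform is the Y-flip y_m = 143.6690 − y_svg.

Shape 1 is a rectangle drawn with `<path>`. Its stroke #ff00ff means score at S590, F2235. After flipping Y the toolpath is (68.9611,111.5615) → (82.0816,111.5615) → (82.0816,49.1647) → (68.9611,49.1647) → (68.9611,111.5615), returning to the start.

Shape 2 is a regular polygon drawn with `<polygon>`. Its stroke #ff00ff means score at S590, F2235. After flipping Y the toolpath is (89.8060,107.1021) → (72.7602,98.3283) → (59.1484,111.8287) → (67.7817,128.9461) → (86.7292,126.0249) → (89.8060,107.1021), returning to the start.

Shape 3 is a cubic bezier drawn with `<path>`. Its stroke #ff00ff means score at S590, F2235. After flipping Y the toolpath is (53.4594,31.1422) → (52.6664,30.0866) → (61.0224,34.1709) → (75.4582,42.1894) → (92.9046,52.9362) → (110.2926,65.2057) → (124.5531,77.7921) → (132.6168,89.4896) → (131.4148,99.0925).

(Gcodetools for Inkscape — laser output)
G21
G90
G0 X68.9611 Y111.5615
M3 S590
G01 X82.0816 Y111.5615 F2235
G01 X82.0816 Y49.1647
G01 X68.9611 Y49.1647
G01 X68.9611 Y111.5615
M5
G0 X89.8060 Y107.1021
M3 S590
G01 X72.7602 Y98.3283 F2235
G01 X59.1484 Y111.8287
G01 X67.7817 Y128.9461
G01 X86.7292 Y126.0249
G01 X89.8060 Y107.1021
M5
G0 X53.4594 Y31.1422
M3 S590
G01 X52.6664 Y30.0866 F2235
G01 X61.0224 Y34.1709
G01 X75.4582 Y42.1894
G01 X92.9046 Y52.9362
G01 X110.2926 Y65.2057
G01 X124.5531 Y77.7921
G01 X132.6168 Y89.4896
G01 X131.4148 Y99.0925
M5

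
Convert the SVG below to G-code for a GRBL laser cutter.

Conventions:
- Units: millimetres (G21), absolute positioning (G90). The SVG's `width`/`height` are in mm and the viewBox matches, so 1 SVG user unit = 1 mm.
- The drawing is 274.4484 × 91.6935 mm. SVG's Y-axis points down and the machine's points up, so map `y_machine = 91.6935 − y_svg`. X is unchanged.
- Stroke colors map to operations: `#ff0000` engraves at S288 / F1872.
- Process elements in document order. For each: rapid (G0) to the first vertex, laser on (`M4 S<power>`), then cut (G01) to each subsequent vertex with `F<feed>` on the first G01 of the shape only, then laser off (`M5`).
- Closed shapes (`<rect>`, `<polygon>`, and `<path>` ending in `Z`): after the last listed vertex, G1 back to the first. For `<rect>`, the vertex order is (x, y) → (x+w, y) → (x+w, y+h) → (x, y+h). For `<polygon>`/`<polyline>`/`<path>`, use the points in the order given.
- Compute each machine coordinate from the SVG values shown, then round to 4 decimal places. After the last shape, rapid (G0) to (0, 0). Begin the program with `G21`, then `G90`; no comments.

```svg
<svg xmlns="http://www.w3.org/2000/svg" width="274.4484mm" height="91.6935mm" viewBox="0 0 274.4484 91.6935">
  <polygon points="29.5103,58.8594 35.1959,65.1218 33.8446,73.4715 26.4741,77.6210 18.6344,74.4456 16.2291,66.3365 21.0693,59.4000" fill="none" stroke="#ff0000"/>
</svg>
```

G21
G90
G0 X29.5103 Y32.8341
M4 S288
G01 X35.1959 Y26.5717 F1872
G01 X33.8446 Y18.2220
G01 X26.4741 Y14.0725
G01 X18.6344 Y17.2479
G01 X16.2291 Y25.3570
G01 X21.0693 Y32.2935
G01 X29.5103 Y32.8341
M5
G0 X0.0000 Y0.0000

Since the viewBox matches the mm dimensions, user units are millimetres directly. The only transform is the Y-flip y_m = 91.6935 − y_svg.

Shape 1 is a regular polygon drawn with `<polygon>`. Its stroke #ff0000 means engrave at S288, F1872. After flipping Y the toolpath is (29.5103,32.8341) → (35.1959,26.5717) → (33.8446,18.2220) → (26.4741,14.0725) → (18.6344,17.2479) → (16.2291,25.3570) → (21.0693,32.2935) → (29.5103,32.8341), returning to the start.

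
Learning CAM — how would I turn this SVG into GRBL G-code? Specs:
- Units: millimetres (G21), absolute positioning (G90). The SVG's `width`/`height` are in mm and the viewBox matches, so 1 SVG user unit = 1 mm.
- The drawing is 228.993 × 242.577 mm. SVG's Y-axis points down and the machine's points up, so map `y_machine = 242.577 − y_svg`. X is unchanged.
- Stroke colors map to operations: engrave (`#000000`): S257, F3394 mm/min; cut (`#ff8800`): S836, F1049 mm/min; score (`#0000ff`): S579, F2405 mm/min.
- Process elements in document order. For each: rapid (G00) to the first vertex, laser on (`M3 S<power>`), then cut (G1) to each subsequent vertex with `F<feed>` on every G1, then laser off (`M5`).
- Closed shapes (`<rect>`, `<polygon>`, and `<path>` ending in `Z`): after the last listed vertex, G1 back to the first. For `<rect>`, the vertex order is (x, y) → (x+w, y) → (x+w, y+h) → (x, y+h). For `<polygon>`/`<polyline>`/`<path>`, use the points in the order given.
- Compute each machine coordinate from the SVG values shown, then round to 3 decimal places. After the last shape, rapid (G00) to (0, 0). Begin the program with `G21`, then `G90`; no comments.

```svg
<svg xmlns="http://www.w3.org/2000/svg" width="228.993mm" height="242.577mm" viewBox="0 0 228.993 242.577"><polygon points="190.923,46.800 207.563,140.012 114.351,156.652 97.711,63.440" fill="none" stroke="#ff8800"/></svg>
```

viewBox `0 0 228.993 242.577` with mm width/height → 1 unit = 1 mm. Flip: y_m = 242.577 − y_svg.

**Shape 1** — `<polygon>` regular polygon, stroke `#ff8800` → cut (S836, F1049). Machine vertices: (190.923,195.777) → (207.563,102.565) → (114.351,85.925) → (97.711,179.137) → (190.923,195.777). Closed: final G1 returns to the first vertex.

G21
G90
G00 X190.923 Y195.777
M3 S836
G1 X207.563 Y102.565 F1049
G1 X114.351 Y85.925 F1049
G1 X97.711 Y179.137 F1049
G1 X190.923 Y195.777 F1049
M5
G00 X0.000 Y0.000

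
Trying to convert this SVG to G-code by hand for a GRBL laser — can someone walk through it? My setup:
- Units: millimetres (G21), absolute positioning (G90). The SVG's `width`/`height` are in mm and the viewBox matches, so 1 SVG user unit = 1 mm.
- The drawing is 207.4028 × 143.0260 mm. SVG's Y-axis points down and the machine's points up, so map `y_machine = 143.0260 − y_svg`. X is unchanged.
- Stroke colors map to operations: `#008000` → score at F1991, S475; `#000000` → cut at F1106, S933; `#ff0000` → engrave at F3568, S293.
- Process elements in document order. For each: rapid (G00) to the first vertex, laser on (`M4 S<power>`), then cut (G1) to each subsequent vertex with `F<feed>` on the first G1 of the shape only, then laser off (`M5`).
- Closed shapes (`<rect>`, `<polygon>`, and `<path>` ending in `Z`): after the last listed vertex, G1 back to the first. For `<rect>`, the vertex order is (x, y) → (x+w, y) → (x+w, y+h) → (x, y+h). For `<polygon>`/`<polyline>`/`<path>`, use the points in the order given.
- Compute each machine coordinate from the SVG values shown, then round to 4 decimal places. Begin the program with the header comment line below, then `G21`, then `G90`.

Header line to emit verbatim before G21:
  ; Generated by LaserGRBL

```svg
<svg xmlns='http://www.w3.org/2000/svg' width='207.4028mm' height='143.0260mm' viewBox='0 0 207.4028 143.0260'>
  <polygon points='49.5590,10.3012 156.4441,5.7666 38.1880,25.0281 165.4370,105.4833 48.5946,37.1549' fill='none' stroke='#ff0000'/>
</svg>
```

1 u = 1 mm; y_m = 143.0260 − y.

[1] `<polygon>` closed polygon, #ff0000→engrave S293 F3568: (49.5590,132.7248) → (156.4441,137.2594) → (38.1880,117.9979) → (165.4370,37.5427) → (48.5946,105.8711) → (49.5590,132.7248) (closed)

; Generated by LaserGRBL
G21
G90
G00 X49.5590 Y132.7248
M4 S293
G1 X156.4441 Y137.2594 F3568
G1 X38.1880 Y117.9979
G1 X165.4370 Y37.5427
G1 X48.5946 Y105.8711
G1 X49.5590 Y132.7248
M5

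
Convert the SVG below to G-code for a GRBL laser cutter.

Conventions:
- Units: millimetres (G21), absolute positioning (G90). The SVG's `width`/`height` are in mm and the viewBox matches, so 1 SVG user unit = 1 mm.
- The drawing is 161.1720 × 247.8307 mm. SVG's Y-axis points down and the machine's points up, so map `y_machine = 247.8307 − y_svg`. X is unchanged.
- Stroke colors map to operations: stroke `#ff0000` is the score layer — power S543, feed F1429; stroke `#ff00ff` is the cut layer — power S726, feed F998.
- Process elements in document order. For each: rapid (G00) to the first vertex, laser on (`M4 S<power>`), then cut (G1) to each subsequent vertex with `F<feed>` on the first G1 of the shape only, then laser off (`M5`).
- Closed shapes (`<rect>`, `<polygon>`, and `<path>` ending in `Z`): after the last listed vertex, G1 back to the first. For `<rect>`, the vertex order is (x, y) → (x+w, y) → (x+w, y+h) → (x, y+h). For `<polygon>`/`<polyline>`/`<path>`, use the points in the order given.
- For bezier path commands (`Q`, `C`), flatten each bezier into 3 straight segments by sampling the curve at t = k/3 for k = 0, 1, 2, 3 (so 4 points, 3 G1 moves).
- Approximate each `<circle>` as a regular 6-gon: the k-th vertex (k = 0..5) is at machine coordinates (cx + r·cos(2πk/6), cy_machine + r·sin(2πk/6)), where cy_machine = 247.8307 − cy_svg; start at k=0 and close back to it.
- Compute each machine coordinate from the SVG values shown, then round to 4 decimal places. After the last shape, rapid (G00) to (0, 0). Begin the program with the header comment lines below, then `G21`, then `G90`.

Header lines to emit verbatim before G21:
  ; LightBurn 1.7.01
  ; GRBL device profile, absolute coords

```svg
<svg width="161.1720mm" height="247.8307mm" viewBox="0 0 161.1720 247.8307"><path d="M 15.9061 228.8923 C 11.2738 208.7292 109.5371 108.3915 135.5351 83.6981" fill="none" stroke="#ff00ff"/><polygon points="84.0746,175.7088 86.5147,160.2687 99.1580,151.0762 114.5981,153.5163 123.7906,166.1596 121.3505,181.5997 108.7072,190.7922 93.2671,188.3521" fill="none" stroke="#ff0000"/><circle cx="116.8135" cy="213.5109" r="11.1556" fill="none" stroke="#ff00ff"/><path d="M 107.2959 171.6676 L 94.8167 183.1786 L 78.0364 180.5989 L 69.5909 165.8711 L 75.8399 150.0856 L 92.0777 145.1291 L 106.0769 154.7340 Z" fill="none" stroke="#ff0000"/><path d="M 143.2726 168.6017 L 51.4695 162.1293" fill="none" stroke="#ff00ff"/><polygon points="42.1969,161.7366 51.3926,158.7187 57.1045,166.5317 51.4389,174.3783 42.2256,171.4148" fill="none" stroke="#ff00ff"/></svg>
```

; LightBurn 1.7.01
; GRBL device profile, absolute coords
G21
G90
G00 X15.9061 Y18.9384
M4 S726
G1 X39.0849 Y60.0553 F998
G1 X91.9361 Y119.9955
G1 X135.5351 Y164.1326
M5
G00 X84.0746 Y72.1219
M4 S543
G1 X86.5147 Y87.5620 F1429
G1 X99.1580 Y96.7545
G1 X114.5981 Y94.3144
G1 X123.7906 Y81.6711
G1 X121.3505 Y66.2310
G1 X108.7072 Y57.0385
G1 X93.2671 Y59.4786
G1 X84.0746 Y72.1219
M5
G00 X127.9691 Y34.3198
M4 S726
G1 X122.3913 Y43.9808 F998
G1 X111.2357 Y43.9808
G1 X105.6579 Y34.3198
G1 X111.2357 Y24.6588
G1 X122.3913 Y24.6588
G1 X127.9691 Y34.3198
M5
G00 X107.2959 Y76.1631
M4 S543
G1 X94.8167 Y64.6521 F1429
G1 X78.0364 Y67.2318
G1 X69.5909 Y81.9596
G1 X75.8399 Y97.7451
G1 X92.0777 Y102.7016
G1 X106.0769 Y93.0967
G1 X107.2959 Y76.1631
M5
G00 X143.2726 Y79.2290
M4 S726
G1 X51.4695 Y85.7014 F998
M5
G00 X42.1969 Y86.0941
M4 S726
G1 X51.3926 Y89.1120 F998
G1 X57.1045 Y81.2990
G1 X51.4389 Y73.4524
G1 X42.2256 Y76.4159
G1 X42.1969 Y86.0941
M5
G00 X0.0000 Y0.0000

viewBox `0 0 161.1720 247.8307` with mm width/height → 1 unit = 1 mm. Flip: y_m = 247.8307 − y_svg.

**Shape 1** — `<path>` cubic bezier, stroke `#ff00ff` → cut (S726, F998). Control points (SVG): P0=(15.9061,228.8923), P1=(11.2738,208.7292), P2=(109.5371,108.3915), P3=(135.5351,83.6981); sampled at t=k/3. Machine vertices: (15.9061,18.9384) → (39.0849,60.0553) → (91.9361,119.9955) → (135.5351,164.1326). Open path.

**Shape 2** — `<polygon>` regular polygon, stroke `#ff0000` → score (S543, F1429). Machine vertices: (84.0746,72.1219) → (86.5147,87.5620) → (99.1580,96.7545) → (114.5981,94.3144) → (123.7906,81.6711) → (121.3505,66.2310) → (108.7072,57.0385) → (93.2671,59.4786) → (84.0746,72.1219). Closed: final G1 returns to the first vertex.

**Shape 3** — `<circle>` circle, stroke `#ff00ff` → cut (S726, F998). Machine vertices: (127.9691,34.3198) → (122.3913,43.9808) → (111.2357,43.9808) → (105.6579,34.3198) → (111.2357,24.6588) → (122.3913,24.6588) → (127.9691,34.3198). Closed: final G1 returns to the first vertex.

**Shape 4** — `<path>` regular polygon, stroke `#ff0000` → score (S543, F1429). Machine vertices: (107.2959,76.1631) → (94.8167,64.6521) → (78.0364,67.2318) → (69.5909,81.9596) → (75.8399,97.7451) → (92.0777,102.7016) → (106.0769,93.0967) → (107.2959,76.1631). Closed: final G1 returns to the first vertex.

**Shape 5** — `<path>` line segment, stroke `#ff00ff` → cut (S726, F998). Machine vertices: (143.2726,79.2290) → (51.4695,85.7014). Open path.

**Shape 6** — `<polygon>` regular polygon, stroke `#ff00ff` → cut (S726, F998). Machine vertices: (42.1969,86.0941) → (51.3926,89.1120) → (57.1045,81.2990) → (51.4389,73.4524) → (42.2256,76.4159) → (42.1969,86.0941). Closed: final G1 returns to the first vertex.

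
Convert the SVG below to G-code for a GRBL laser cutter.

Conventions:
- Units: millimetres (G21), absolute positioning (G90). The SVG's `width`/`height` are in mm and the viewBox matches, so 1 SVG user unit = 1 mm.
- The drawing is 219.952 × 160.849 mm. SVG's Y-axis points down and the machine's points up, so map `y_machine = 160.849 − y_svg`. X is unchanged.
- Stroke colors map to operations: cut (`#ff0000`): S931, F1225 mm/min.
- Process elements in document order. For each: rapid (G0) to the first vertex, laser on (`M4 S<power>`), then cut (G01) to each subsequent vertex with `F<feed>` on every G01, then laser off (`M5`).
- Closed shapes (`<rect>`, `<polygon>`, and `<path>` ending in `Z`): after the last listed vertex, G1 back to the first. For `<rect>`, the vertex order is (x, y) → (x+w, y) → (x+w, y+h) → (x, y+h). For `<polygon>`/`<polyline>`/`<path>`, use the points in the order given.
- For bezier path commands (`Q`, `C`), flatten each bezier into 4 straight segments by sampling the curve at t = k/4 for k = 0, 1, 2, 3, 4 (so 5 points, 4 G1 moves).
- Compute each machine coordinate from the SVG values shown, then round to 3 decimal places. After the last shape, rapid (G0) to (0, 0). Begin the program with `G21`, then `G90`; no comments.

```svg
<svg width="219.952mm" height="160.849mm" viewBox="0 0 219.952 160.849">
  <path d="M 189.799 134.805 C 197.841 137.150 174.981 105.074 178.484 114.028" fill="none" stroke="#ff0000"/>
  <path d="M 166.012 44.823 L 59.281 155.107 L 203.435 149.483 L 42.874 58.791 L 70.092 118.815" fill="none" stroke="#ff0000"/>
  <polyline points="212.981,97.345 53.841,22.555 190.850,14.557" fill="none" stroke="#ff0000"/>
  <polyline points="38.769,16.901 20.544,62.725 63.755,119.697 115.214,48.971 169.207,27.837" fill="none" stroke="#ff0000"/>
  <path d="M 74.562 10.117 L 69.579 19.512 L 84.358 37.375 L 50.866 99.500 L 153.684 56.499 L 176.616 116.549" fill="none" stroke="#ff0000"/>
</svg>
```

G21
G90
G0 X189.799 Y26.044
M4 S931
G01 X190.931 Y29.560 F1225
G01 X185.844 Y38.911 F1225
G01 X179.905 Y47.022 F1225
G01 X178.484 Y46.821 F1225
M5
G0 X166.012 Y116.026
M4 S931
G01 X59.281 Y5.742 F1225
G01 X203.435 Y11.366 F1225
G01 X42.874 Y102.058 F1225
G01 X70.092 Y42.034 F1225
M5
G0 X212.981 Y63.504
M4 S931
G01 X53.841 Y138.294 F1225
G01 X190.850 Y146.292 F1225
M5
G0 X38.769 Y143.948
M4 S931
G01 X20.544 Y98.124 F1225
G01 X63.755 Y41.152 F1225
G01 X115.214 Y111.878 F1225
G01 X169.207 Y133.012 F1225
M5
G0 X74.562 Y150.732
M4 S931
G01 X69.579 Y141.337 F1225
G01 X84.358 Y123.474 F1225
G01 X50.866 Y61.349 F1225
G01 X153.684 Y104.350 F1225
G01 X176.616 Y44.300 F1225
M5
G0 X0.000 Y0.000

Since the viewBox matches the mm dimensions, user units are millimetres directly. The only transform is the Y-flip y_m = 160.849 − y_svg.

Shape 1 is a cubic bezier drawn with `<path>`. Its stroke #ff0000 means cut at S931, F1225. After flipping Y the toolpath is (189.799,26.044) → (190.931,29.560) → (185.844,38.911) → (179.905,47.022) → (178.484,46.821).

Shape 2 is a open polyline drawn with `<path>`. Its stroke #ff0000 means cut at S931, F1225. After flipping Y the toolpath is (166.012,116.026) → (59.281,5.742) → (203.435,11.366) → (42.874,102.058) → (70.092,42.034).

Shape 3 is a open polyline drawn with `<polyline>`. Its stroke #ff0000 means cut at S931, F1225. After flipping Y the toolpath is (212.981,63.504) → (53.841,138.294) → (190.850,146.292).

Shape 4 is a open polyline drawn with `<polyline>`. Its stroke #ff0000 means cut at S931, F1225. After flipping Y the toolpath is (38.769,143.948) → (20.544,98.124) → (63.755,41.152) → (115.214,111.878) → (169.207,133.012).

Shape 5 is a open polyline drawn with `<path>`. Its stroke #ff0000 means cut at S931, F1225. After flipping Y the toolpath is (74.562,150.732) → (69.579,141.337) → (84.358,123.474) → (50.866,61.349) → (153.684,104.350) → (176.616,44.300).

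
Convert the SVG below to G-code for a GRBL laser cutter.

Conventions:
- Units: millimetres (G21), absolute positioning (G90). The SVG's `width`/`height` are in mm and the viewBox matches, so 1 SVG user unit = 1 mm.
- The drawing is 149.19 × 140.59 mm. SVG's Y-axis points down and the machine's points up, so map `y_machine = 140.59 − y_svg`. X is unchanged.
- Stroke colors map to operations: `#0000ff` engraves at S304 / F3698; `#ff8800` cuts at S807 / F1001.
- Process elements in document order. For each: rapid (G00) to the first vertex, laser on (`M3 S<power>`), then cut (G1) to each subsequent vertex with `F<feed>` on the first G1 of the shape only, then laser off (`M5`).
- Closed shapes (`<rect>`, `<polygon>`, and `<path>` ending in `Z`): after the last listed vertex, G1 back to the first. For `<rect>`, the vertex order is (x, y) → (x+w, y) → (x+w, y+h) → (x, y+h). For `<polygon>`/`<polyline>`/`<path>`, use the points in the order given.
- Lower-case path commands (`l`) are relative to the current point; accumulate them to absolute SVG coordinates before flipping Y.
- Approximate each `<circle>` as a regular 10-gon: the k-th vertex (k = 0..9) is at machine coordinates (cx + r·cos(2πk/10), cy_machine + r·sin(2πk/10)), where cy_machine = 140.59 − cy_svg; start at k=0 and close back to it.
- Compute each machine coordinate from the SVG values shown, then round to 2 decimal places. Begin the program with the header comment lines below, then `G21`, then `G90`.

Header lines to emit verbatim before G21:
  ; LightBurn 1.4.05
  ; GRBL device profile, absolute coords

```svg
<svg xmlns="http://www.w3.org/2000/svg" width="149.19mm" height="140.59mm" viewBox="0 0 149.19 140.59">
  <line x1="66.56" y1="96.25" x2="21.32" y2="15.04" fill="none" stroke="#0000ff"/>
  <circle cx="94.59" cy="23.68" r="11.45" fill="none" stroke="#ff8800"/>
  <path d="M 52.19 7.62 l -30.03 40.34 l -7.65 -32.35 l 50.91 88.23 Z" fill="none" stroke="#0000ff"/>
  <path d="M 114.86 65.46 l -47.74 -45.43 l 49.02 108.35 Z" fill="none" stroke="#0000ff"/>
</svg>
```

; LightBurn 1.4.05
; GRBL device profile, absolute coords
G21
G90
G00 X66.56 Y44.34
M3 S304
G1 X21.32 Y125.55 F3698
M5
G00 X106.04 Y116.91
M3 S807
G1 X103.85 Y123.64 F1001
G1 X98.13 Y127.80
G1 X91.05 Y127.80
G1 X85.33 Y123.64
G1 X83.14 Y116.91
G1 X85.33 Y110.18
G1 X91.05 Y106.02
G1 X98.13 Y106.02
G1 X103.85 Y110.18
G1 X106.04 Y116.91
M5
G00 X52.19 Y132.97
M3 S304
G1 X22.16 Y92.63 F3698
G1 X14.51 Y124.98
G1 X65.42 Y36.75
G1 X52.19 Y132.97
M5
G00 X114.86 Y75.13
M3 S304
G1 X67.12 Y120.56 F3698
G1 X116.14 Y12.21
G1 X114.86 Y75.13
M5

1 u = 1 mm; y_m = 140.59 − y.

[1] `<line>` line segment, #0000ff→engrave S304 F3698: (66.56,44.34) → (21.32,125.55)

[2] `<circle>` circle, #ff8800→cut S807 F1001: (106.04,116.91) → (103.85,123.64) → (98.13,127.80) → (91.05,127.80) → (85.33,123.64) → (83.14,116.91) → (85.33,110.18) → (91.05,106.02) → (98.13,106.02) → (103.85,110.18) → (106.04,116.91) (closed)

[3] `<path>` closed polygon, #0000ff→engrave S304 F3698: (52.19,132.97) → (22.16,92.63) → (14.51,124.98) → (65.42,36.75) → (52.19,132.97) (closed)

[4] `<path>` closed polygon, #0000ff→engrave S304 F3698: (114.86,75.13) → (67.12,120.56) → (116.14,12.21) → (114.86,75.13) (closed)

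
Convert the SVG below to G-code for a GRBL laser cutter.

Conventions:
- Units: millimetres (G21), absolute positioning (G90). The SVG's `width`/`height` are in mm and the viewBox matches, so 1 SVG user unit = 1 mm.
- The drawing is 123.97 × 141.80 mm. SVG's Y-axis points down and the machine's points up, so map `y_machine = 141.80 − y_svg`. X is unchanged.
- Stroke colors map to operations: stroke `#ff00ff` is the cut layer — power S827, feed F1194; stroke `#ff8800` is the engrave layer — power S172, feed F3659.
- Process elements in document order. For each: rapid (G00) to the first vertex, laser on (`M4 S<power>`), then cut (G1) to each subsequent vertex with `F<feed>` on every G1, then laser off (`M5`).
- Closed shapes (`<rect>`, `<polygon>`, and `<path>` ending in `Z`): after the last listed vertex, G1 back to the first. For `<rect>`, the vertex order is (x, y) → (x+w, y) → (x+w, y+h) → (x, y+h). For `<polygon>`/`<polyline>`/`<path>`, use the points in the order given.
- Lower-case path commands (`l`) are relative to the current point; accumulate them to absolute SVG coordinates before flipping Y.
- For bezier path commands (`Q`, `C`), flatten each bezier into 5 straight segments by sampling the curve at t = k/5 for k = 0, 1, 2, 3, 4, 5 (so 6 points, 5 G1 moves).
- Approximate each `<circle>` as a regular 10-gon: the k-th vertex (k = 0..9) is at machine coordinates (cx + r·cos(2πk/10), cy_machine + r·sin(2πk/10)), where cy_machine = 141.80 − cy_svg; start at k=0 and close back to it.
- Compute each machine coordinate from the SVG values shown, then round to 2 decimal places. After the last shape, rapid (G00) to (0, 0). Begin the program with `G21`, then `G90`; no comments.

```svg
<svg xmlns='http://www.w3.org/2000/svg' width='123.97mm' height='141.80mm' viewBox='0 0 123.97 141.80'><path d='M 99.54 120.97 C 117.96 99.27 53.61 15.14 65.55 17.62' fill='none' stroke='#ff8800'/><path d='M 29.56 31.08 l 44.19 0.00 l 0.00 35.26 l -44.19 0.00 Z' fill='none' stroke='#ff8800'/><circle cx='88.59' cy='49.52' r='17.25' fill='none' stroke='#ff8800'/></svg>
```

1 u = 1 mm; y_m = 141.80 − y.

[1] `<path>` cubic bezier, #ff8800→engrave S172 F3659: (99.54,20.83) → (101.93,40.15) → (92.09,67.30) → (77.66,95.12) → (66.27,116.47) → (65.55,124.18)

[2] `<path>` rectangle, #ff8800→engrave S172 F3659: (29.56,110.72) → (73.75,110.72) → (73.75,75.46) → (29.56,75.46) → (29.56,110.72) (closed)

[3] `<circle>` circle, #ff8800→engrave S172 F3659: (105.84,92.28) → (102.55,102.42) → (93.92,108.69) → (83.26,108.69) → (74.63,102.42) → (71.34,92.28) → (74.63,82.14) → (83.26,75.87) → (93.92,75.87) → (102.55,82.14) → (105.84,92.28) (closed)

G21
G90
G00 X99.54 Y20.83
M4 S172
G1 X101.93 Y40.15 F3659
G1 X92.09 Y67.30 F3659
G1 X77.66 Y95.12 F3659
G1 X66.27 Y116.47 F3659
G1 X65.55 Y124.18 F3659
M5
G00 X29.56 Y110.72
M4 S172
G1 X73.75 Y110.72 F3659
G1 X73.75 Y75.46 F3659
G1 X29.56 Y75.46 F3659
G1 X29.56 Y110.72 F3659
M5
G00 X105.84 Y92.28
M4 S172
G1 X102.55 Y102.42 F3659
G1 X93.92 Y108.69 F3659
G1 X83.26 Y108.69 F3659
G1 X74.63 Y102.42 F3659
G1 X71.34 Y92.28 F3659
G1 X74.63 Y82.14 F3659
G1 X83.26 Y75.87 F3659
G1 X93.92 Y75.87 F3659
G1 X102.55 Y82.14 F3659
G1 X105.84 Y92.28 F3659
M5
G00 X0.00 Y0.00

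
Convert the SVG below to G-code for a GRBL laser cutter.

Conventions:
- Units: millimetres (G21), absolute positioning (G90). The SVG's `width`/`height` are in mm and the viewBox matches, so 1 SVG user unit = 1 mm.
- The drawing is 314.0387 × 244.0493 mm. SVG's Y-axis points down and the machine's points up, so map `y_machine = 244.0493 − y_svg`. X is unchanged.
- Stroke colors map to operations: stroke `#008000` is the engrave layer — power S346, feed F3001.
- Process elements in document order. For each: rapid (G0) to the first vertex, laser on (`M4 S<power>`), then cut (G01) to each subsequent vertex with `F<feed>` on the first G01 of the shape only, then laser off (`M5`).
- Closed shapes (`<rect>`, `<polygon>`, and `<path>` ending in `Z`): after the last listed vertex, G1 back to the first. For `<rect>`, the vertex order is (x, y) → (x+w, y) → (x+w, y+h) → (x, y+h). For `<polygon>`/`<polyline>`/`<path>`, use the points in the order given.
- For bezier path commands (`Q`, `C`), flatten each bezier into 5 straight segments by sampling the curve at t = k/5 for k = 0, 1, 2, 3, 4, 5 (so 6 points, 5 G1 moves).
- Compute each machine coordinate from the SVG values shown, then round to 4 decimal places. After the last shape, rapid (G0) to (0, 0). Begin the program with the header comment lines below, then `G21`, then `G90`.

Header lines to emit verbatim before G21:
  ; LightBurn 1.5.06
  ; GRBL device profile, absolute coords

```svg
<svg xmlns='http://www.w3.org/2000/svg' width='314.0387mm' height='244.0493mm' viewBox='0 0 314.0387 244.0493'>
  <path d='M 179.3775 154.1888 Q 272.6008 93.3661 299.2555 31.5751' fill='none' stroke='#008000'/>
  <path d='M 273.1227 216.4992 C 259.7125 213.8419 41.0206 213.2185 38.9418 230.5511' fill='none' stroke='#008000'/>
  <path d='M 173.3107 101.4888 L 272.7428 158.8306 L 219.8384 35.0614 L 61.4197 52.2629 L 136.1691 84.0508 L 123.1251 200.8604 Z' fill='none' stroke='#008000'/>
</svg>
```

; LightBurn 1.5.06
; GRBL device profile, absolute coords
G21
G90
G0 X179.3775 Y89.8605
M4 S346
G01 X214.0041 Y114.2283 F3001
G01 X243.3052 Y138.6736
G01 X267.2808 Y163.1963
G01 X285.9309 Y187.7965
G01 X299.2555 Y212.4742
M5
G0 X273.1227 Y27.5501
M4 S346
G01 X243.8179 Y28.7730 F3001
G01 X185.4965 Y28.7436
G01 X118.4094 Y26.6975
G01 X62.8075 Y21.8704
G01 X38.9418 Y13.4982
M5
G0 X173.3107 Y142.5605
M4 S346
G01 X272.7428 Y85.2187 F3001
G01 X219.8384 Y208.9879
G01 X61.4197 Y191.7864
G01 X136.1691 Y159.9985
G01 X123.1251 Y43.1889
G01 X173.3107 Y142.5605
M5
G0 X0.0000 Y0.0000

viewBox `0 0 314.0387 244.0493` with mm width/height → 1 unit = 1 mm. Flip: y_m = 244.0493 − y_svg.

**Shape 1** — `<path>` quadratic bezier, stroke `#008000` → engrave (S346, F3001). Control points (SVG): P0=(179.3775,154.1888), P1=(272.6008,93.3661), P2=(299.2555,31.5751); sampled at t=k/5. Machine vertices: (179.3775,89.8605) → (214.0041,114.2283) → (243.3052,138.6736) → (267.2808,163.1963) → (285.9309,187.7965) → (299.2555,212.4742). Open path.

**Shape 2** — `<path>` cubic bezier, stroke `#008000` → engrave (S346, F3001). Control points (SVG): P0=(273.1227,216.4992), P1=(259.7125,213.8419), P2=(41.0206,213.2185), P3=(38.9418,230.5511); sampled at t=k/5. Machine vertices: (273.1227,27.5501) → (243.8179,28.7730) → (185.4965,28.7436) → (118.4094,26.6975) → (62.8075,21.8704) → (38.9418,13.4982). Open path.

**Shape 3** — `<path>` closed polygon, stroke `#008000` → engrave (S346, F3001). Machine vertices: (173.3107,142.5605) → (272.7428,85.2187) → (219.8384,208.9879) → (61.4197,191.7864) → (136.1691,159.9985) → (123.1251,43.1889) → (173.3107,142.5605). Closed: final G1 returns to the first vertex.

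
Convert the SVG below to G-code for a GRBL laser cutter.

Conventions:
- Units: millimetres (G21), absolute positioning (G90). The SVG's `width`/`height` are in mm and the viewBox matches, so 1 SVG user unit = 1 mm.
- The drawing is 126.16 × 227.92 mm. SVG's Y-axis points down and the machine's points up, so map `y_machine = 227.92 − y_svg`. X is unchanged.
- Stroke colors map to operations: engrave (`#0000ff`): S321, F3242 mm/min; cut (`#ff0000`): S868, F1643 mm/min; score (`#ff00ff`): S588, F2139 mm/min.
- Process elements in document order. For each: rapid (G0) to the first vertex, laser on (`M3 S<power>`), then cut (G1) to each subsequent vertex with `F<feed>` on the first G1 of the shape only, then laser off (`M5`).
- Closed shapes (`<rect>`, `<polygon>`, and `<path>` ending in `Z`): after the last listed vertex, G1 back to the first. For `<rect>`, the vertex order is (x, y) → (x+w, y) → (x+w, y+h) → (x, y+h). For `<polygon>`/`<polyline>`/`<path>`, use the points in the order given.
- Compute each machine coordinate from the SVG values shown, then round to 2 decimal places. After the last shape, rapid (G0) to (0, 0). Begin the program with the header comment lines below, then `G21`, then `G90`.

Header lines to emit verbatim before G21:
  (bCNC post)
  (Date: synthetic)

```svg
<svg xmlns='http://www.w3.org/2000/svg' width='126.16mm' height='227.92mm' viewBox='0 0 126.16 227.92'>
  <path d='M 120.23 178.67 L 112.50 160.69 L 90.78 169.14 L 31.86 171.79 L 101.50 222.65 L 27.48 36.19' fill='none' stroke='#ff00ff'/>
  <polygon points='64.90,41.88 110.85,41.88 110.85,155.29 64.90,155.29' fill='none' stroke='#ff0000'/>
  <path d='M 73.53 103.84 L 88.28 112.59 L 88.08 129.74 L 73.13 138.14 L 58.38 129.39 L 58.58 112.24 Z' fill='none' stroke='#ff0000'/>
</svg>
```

1 u = 1 mm; y_m = 227.92 − y.

[1] `<path>` open polyline, #ff00ff→score S588 F2139: (120.23,49.25) → (112.50,67.23) → (90.78,58.78) → (31.86,56.13) → (101.50,5.27) → (27.48,191.73)

[2] `<polygon>` rectangle, #ff0000→cut S868 F1643: (64.90,186.04) → (110.85,186.04) → (110.85,72.63) → (64.90,72.63) → (64.90,186.04) (closed)

[3] `<path>` regular polygon, #ff0000→cut S868 F1643: (73.53,124.08) → (88.28,115.33) → (88.08,98.18) → (73.13,89.78) → (58.38,98.53) → (58.58,115.68) → (73.53,124.08) (closed)

(bCNC post)
(Date: synthetic)
G21
G90
G0 X120.23 Y49.25
M3 S588
G1 X112.50 Y67.23 F2139
G1 X90.78 Y58.78
G1 X31.86 Y56.13
G1 X101.50 Y5.27
G1 X27.48 Y191.73
M5
G0 X64.90 Y186.04
M3 S868
G1 X110.85 Y186.04 F1643
G1 X110.85 Y72.63
G1 X64.90 Y72.63
G1 X64.90 Y186.04
M5
G0 X73.53 Y124.08
M3 S868
G1 X88.28 Y115.33 F1643
G1 X88.08 Y98.18
G1 X73.13 Y89.78
G1 X58.38 Y98.53
G1 X58.58 Y115.68
G1 X73.53 Y124.08
M5
G0 X0.00 Y0.00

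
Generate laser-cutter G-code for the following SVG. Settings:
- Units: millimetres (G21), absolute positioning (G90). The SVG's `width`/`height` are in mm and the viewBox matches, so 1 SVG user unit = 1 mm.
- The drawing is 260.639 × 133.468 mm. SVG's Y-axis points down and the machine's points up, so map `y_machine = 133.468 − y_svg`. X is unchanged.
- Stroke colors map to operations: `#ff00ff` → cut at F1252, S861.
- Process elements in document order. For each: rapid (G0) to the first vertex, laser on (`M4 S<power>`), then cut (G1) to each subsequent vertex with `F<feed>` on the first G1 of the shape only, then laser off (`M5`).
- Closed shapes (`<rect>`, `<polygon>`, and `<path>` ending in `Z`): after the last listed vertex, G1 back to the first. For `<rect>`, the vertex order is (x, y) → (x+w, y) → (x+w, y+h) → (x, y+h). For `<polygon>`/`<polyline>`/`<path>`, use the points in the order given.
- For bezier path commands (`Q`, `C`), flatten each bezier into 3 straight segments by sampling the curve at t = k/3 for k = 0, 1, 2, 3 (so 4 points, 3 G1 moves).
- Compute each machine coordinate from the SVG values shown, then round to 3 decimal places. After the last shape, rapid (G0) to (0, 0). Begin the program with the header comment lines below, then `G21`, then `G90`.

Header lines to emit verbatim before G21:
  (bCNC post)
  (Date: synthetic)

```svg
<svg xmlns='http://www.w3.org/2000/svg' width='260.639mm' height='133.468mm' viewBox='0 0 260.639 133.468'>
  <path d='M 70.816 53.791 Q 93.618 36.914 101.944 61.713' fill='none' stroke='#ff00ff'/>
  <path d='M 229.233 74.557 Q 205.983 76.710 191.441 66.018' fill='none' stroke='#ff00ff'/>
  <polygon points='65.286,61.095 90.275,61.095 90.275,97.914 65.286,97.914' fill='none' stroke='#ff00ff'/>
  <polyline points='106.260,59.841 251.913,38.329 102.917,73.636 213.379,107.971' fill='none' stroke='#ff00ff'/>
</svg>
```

(bCNC post)
(Date: synthetic)
G21
G90
G0 X70.816 Y79.677
M4 S861
G1 X84.409 Y86.298 F1252
G1 X94.785 Y83.657
G1 X101.944 Y71.755
M5
G0 X229.233 Y58.911
M4 S861
G1 X214.701 Y58.903 F1252
G1 X202.103 Y61.749
G1 X191.441 Y67.450
M5
G0 X65.286 Y72.373
M4 S861
G1 X90.275 Y72.373 F1252
G1 X90.275 Y35.554
G1 X65.286 Y35.554
G1 X65.286 Y72.373
M5
G0 X106.260 Y73.627
M4 S861
G1 X251.913 Y95.139 F1252
G1 X102.917 Y59.832
G1 X213.379 Y25.497
M5
G0 X0.000 Y0.000

Since the viewBox matches the mm dimensions, user units are millimetres directly. The only transform is the Y-flip y_m = 133.468 − y_svg.

Shape 1 is a quadratic bezier drawn with `<path>`. Its stroke #ff00ff means cut at S861, F1252. After flipping Y the toolpath is (70.816,79.677) → (84.409,86.298) → (94.785,83.657) → (101.944,71.755).

Shape 2 is a quadratic bezier drawn with `<path>`. Its stroke #ff00ff means cut at S861, F1252. After flipping Y the toolpath is (229.233,58.911) → (214.701,58.903) → (202.103,61.749) → (191.441,67.450).

Shape 3 is a rectangle drawn with `<polygon>`. Its stroke #ff00ff means cut at S861, F1252. After flipping Y the toolpath is (65.286,72.373) → (90.275,72.373) → (90.275,35.554) → (65.286,35.554) → (65.286,72.373), returning to the start.

Shape 4 is a open polyline drawn with `<polyline>`. Its stroke #ff00ff means cut at S861, F1252. After flipping Y the toolpath is (106.260,73.627) → (251.913,95.139) → (102.917,59.832) → (213.379,25.497).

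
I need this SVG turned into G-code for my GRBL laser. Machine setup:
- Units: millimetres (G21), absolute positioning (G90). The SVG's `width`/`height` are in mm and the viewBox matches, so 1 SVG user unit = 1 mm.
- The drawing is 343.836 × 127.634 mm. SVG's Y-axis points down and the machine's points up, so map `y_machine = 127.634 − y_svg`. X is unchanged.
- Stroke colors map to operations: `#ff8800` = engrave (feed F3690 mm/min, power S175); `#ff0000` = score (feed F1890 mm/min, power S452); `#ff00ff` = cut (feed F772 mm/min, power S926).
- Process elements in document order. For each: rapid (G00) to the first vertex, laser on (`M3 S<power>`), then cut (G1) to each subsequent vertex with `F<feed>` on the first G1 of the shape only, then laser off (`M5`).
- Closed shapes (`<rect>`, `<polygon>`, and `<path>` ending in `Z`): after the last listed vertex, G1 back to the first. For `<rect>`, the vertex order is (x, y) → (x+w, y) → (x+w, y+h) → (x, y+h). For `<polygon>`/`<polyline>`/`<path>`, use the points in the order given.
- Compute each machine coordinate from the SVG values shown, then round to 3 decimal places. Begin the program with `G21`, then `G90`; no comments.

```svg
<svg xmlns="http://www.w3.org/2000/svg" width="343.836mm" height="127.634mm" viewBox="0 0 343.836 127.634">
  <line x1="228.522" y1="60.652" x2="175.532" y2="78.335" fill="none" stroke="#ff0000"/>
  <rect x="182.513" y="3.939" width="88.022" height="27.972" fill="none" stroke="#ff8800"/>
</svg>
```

G21
G90
G00 X228.522 Y66.982
M3 S452
G1 X175.532 Y49.299 F1890
M5
G00 X182.513 Y123.695
M3 S175
G1 X270.535 Y123.695 F3690
G1 X270.535 Y95.723
G1 X182.513 Y95.723
G1 X182.513 Y123.695
M5

viewBox `0 0 343.836 127.634` with mm width/height → 1 unit = 1 mm. Flip: y_m = 127.634 − y_svg.

**Shape 1** — `<line>` line segment, stroke `#ff0000` → score (S452, F1890). Machine vertices: (228.522,66.982) → (175.532,49.299). Open path.

**Shape 2** — `<rect>` rectangle, stroke `#ff8800` → engrave (S175, F3690). Machine vertices: (182.513,123.695) → (270.535,123.695) → (270.535,95.723) → (182.513,95.723) → (182.513,123.695). Closed: final G1 returns to the first vertex.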